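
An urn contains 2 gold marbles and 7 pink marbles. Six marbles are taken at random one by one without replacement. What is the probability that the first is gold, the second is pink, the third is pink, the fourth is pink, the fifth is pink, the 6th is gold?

Multiply the conditional probability of each draw in order, without replacement, so each draw removes one from its color and from the total.
P = (2/9) · (7/8) · (6/7) · (5/6) · (4/5) · (1/4) = 1/36 ≈ 0.0278.

1/36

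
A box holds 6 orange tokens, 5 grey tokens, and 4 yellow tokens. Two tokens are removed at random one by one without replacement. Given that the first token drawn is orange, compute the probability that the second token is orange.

After removing 1 orange, the box has 5 orange out of 14 remaining.
P(second is orange | given) = 5/14 ≈ 0.3571.

5/14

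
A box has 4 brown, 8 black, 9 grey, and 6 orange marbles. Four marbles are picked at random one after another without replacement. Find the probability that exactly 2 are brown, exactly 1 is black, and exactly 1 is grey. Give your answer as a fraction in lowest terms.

8/325

Unordered draws without replacement: count favorable combinations over C(27,4).
Favorable = C(4,2) · C(8,1) · C(9,1) · C(6,0) = 432; total = C(27,4) = 17550.
P = 432/17550 = 8/325 ≈ 0.0246.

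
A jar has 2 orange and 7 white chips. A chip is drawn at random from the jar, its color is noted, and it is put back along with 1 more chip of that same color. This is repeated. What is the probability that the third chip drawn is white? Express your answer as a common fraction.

Sum over the four possibilities for the first two draws (white/not-white each), tracking how the white count and total change by +1 per draw.
P(third is white) = 7/9 ≈ 0.7778. (In a Pólya urn every draw has the same marginal probability 7/9.)

7/9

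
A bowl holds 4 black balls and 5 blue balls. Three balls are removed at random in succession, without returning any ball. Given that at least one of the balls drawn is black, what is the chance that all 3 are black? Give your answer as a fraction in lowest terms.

2/37

P(all 3 black) = C(4,3)/C(9,3) = 1/21; P(at least one black) = 1 − C(5,3)/C(9,3) = 37/42.
Since 'all 3 black' ⊆ 'at least one black', P(all 3 | at least one) = 1/21 / 37/42 = 2/37 ≈ 0.0541.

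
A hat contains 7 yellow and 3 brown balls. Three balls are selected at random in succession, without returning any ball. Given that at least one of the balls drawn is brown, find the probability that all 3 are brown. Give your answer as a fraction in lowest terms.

P(all 3 brown) = C(3,3)/C(10,3) = 1/120; P(at least one brown) = 1 − C(7,3)/C(10,3) = 17/24.
Since 'all 3 brown' ⊆ 'at least one brown', P(all 3 | at least one) = 1/120 / 17/24 = 1/85 ≈ 0.0118.

1/85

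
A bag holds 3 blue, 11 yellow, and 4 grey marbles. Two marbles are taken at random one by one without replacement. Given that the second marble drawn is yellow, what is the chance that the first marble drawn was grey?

4/17

P(first=grey and the second marble drawn is yellow) = (4/18)·(11/17) = 22/153.
P(the second marble drawn is yellow) = Σ over first color = 11/102 + 55/153 + 22/153 = 11/18.
By Bayes, P(first=grey | the second marble drawn is yellow) = 22/153 / 11/18 = 4/17 ≈ 0.2353.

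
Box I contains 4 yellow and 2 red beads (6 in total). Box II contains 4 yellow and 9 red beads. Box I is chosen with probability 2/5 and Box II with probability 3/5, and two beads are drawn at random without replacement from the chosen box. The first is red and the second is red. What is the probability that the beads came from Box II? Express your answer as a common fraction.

135/148

P(E | Box I) = 1/15; P(E | Box II) = 6/13.
P(E) = 2/5·1/15 + 3/5·6/13 = 296/975.
By Bayes' rule, P(Box II | E) = 18/65 / 296/975 = 135/148 ≈ 0.9122.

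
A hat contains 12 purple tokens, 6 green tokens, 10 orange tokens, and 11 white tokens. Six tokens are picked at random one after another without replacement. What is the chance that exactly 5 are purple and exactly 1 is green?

1584/1087541

Unordered draws without replacement: count favorable combinations over C(39,6).
Favorable = C(12,5) · C(6,1) · C(10,0) · C(11,0) = 4752; total = C(39,6) = 3262623.
P = 4752/3262623 = 1584/1087541 ≈ 0.0015.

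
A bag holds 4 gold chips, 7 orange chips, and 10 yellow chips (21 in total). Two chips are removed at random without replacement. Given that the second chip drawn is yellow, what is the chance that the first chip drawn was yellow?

P(first=yellow and the second chip drawn is yellow) = (10/21)·(9/20) = 3/14.
P(the second chip drawn is yellow) = Σ over first color = 2/21 + 1/6 + 3/14 = 10/21.
By Bayes, P(first=yellow | the second chip drawn is yellow) = 3/14 / 10/21 = 9/20 ≈ 0.4500.

9/20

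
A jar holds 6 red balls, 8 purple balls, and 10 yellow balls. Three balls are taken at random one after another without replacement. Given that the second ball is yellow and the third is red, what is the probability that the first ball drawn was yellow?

9/22

P(first=yellow and the second ball is yellow and the third is red) = (10/24)·(9/23)·(6/22) = 45/1012.
P(E) = Σ over first color = 25/1012 + 10/253 + 45/1012 = 5/46.
By Bayes, P(first=yellow | E) = 45/1012 / 5/46 = 9/22 ≈ 0.4091.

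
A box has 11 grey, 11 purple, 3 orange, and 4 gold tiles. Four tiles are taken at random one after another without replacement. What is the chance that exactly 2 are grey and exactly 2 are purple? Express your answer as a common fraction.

3025/23751

Unordered draws without replacement: count favorable combinations over C(29,4).
Favorable = C(11,2) · C(11,2) · C(3,0) · C(4,0) = 3025; total = C(29,4) = 23751.
P = 3025/23751 = 3025/23751 ≈ 0.1274.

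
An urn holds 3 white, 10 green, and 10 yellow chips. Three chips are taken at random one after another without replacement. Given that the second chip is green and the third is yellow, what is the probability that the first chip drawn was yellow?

3/7

P(first=yellow and the second chip is green and the third is yellow) = (10/23)·(10/22)·(9/21) = 150/1771.
P(E) = Σ over first color = 50/1771 + 150/1771 + 150/1771 = 50/253.
By Bayes, P(first=yellow | E) = 150/1771 / 50/253 = 3/7 ≈ 0.4286.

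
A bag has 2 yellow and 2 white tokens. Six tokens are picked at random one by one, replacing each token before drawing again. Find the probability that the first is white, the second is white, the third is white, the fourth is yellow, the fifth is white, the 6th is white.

Multiply the conditional probability of each draw in order, with replacement (the composition resets each draw).
P = (2/4) · (2/4) · (2/4) · (2/4) · (2/4) · (2/4) = 1/64 ≈ 0.0156.

1/64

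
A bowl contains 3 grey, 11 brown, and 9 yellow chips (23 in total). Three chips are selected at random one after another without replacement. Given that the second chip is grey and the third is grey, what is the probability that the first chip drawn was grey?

1/21

P(first=grey and the second chip is grey and the third is grey) = (3/23)·(2/22)·(1/21) = 1/1771.
P(E) = Σ over first color = 1/1771 + 1/161 + 9/1771 = 3/253.
By Bayes, P(first=grey | E) = 1/1771 / 3/253 = 1/21 ≈ 0.0476.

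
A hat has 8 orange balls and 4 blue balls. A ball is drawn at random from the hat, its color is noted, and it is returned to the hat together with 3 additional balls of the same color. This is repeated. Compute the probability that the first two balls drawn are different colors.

16/45

Either orange then blue, or blue then orange; after the first draw the total is 15.
P = (8/12)·(4/15) + (4/12)·(8/15) = 16/45 ≈ 0.3556.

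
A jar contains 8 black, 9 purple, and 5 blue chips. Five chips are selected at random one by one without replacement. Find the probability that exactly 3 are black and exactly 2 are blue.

40/1881

Unordered draws without replacement: count favorable combinations over C(22,5).
Favorable = C(8,3) · C(9,0) · C(5,2) = 560; total = C(22,5) = 26334.
P = 560/26334 = 40/1881 ≈ 0.0213.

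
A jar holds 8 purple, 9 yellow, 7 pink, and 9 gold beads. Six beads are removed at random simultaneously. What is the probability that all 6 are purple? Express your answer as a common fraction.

Unordered draws without replacement: count favorable combinations over C(33,6).
Favorable = C(8,6) · C(9,0) · C(7,0) · C(9,0) = 28; total = C(33,6) = 1107568.
P = 28/1107568 = 1/39556 ≈ 0.0000.

1/39556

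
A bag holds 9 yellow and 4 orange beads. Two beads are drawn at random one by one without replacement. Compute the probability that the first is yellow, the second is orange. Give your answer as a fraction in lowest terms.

3/13

Multiply the conditional probability of each draw in order, without replacement, so each draw removes one from its color and from the total.
P = (9/13) · (4/12) = 3/13 ≈ 0.2308.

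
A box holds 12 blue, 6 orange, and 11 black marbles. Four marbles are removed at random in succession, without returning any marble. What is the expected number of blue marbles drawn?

48/29

By linearity of expectation, E[X] = Σ P(draw i is blue); by symmetry each draw (even without replacement) has P(blue) = 12/29.
E[X] = 4 · 12/29 = 48/29 ≈ 1.6552.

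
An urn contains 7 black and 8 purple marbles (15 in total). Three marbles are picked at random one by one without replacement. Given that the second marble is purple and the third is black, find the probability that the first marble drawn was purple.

7/13

P(first=purple and the second marble is purple and the third is black) = (8/15)·(7/14)·(7/13) = 28/195.
P(E) = Σ over first color = 8/65 + 28/195 = 4/15.
By Bayes, P(first=purple | E) = 28/195 / 4/15 = 7/13 ≈ 0.5385.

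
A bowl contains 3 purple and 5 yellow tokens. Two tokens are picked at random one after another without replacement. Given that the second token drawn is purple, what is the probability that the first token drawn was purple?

2/7

P(first=purple and the second token drawn is purple) = (3/8)·(2/7) = 3/28.
P(the second token drawn is purple) = Σ over first color = 3/28 + 15/56 = 3/8.
By Bayes, P(first=purple | the second token drawn is purple) = 3/28 / 3/8 = 2/7 ≈ 0.2857.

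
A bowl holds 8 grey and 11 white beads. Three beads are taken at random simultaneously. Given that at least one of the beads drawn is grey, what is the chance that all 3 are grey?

P(all 3 grey) = C(8,3)/C(19,3) = 56/969; P(at least one grey) = 1 − C(11,3)/C(19,3) = 268/323.
Since 'all 3 grey' ⊆ 'at least one grey', P(all 3 | at least one) = 56/969 / 268/323 = 14/201 ≈ 0.0697.

14/201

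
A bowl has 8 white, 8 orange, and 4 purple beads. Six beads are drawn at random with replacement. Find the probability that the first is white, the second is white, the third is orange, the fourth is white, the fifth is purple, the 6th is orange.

Multiply the conditional probability of each draw in order, with replacement (the composition resets each draw).
P = (8/20) · (8/20) · (8/20) · (8/20) · (4/20) · (8/20) = 32/15625 ≈ 0.0020.

32/15625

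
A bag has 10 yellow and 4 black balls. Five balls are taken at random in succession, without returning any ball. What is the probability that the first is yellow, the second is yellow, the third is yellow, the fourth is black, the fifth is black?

Multiply the conditional probability of each draw in order, without replacement, so each draw removes one from its color and from the total.
P = (10/14) · (9/13) · (8/12) · (4/11) · (3/10) = 36/1001 ≈ 0.0360.

36/1001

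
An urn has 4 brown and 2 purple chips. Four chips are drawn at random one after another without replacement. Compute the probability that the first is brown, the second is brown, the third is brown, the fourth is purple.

Multiply the conditional probability of each draw in order, without replacement, so each draw removes one from its color and from the total.
P = (4/6) · (3/5) · (2/4) · (2/3) = 2/15 ≈ 0.1333.

2/15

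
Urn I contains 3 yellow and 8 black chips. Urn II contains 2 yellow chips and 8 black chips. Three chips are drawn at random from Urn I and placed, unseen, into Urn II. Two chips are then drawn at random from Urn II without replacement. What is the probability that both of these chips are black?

Condition on how many of the transferred chips are black (from Urn I: 8 black of 11; then Urn II has 13 total).
  0 black: C(8,0)C(3,3)/C(11,3) = 1/165; then P = C(8,2)/C(13,2) = 14/39
  1 black: C(8,1)C(3,2)/C(11,3) = 8/55; then P = C(9,2)/C(13,2) = 6/13
  2 black: C(8,2)C(3,1)/C(11,3) = 28/55; then P = C(10,2)/C(13,2) = 15/26
  3 black: C(8,3)C(3,0)/C(11,3) = 56/165; then P = C(11,2)/C(13,2) = 55/78
P(both black) = 1292/2145 ≈ 0.6023.

1292/2145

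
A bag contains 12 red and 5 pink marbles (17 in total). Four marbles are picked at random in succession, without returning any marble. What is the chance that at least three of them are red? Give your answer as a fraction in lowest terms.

Sum the hypergeometric tail for j = 3,…,4 red marbles.
Favorable = C(12,3)·C(5,1) + C(12,4)·C(5,0) = 1595; total = C(17,4) = 2380.
P = 1595/2380 = 319/476 ≈ 0.6702.

319/476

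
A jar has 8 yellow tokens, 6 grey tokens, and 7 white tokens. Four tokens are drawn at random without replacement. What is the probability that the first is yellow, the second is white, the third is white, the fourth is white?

Multiply the conditional probability of each draw in order, without replacement, so each draw removes one from its color and from the total.
P = (8/21) · (7/20) · (6/19) · (5/18) = 2/171 ≈ 0.0117.

2/171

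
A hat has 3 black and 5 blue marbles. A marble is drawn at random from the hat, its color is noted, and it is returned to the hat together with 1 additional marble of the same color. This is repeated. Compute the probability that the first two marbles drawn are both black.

After a black draw the hat holds 4 black out of 9.
P = (3/8)·(4/9) = 1/6 ≈ 0.1667.

1/6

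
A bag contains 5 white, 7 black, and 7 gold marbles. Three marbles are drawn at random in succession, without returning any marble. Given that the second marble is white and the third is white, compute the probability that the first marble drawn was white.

P(first=white and the second marble is white and the third is white) = (5/19)·(4/18)·(3/17) = 10/969.
P(E) = Σ over first color = 10/969 + 70/2907 + 70/2907 = 10/171.
By Bayes, P(first=white | E) = 10/969 / 10/171 = 3/17 ≈ 0.1765.

3/17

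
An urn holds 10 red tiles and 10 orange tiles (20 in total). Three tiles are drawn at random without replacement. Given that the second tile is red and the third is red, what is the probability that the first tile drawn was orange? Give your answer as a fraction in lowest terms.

5/9

P(first=orange and the second tile is red and the third is red) = (10/20)·(10/19)·(9/18) = 5/38.
P(E) = Σ over first color = 2/19 + 5/38 = 9/38.
By Bayes, P(first=orange | E) = 5/38 / 9/38 = 5/9 ≈ 0.5556.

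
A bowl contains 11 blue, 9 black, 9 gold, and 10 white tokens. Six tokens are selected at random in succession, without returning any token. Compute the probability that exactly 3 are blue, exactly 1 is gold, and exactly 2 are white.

22275/1087541

Unordered draws without replacement: count favorable combinations over C(39,6).
Favorable = C(11,3) · C(9,0) · C(9,1) · C(10,2) = 66825; total = C(39,6) = 3262623.
P = 66825/3262623 = 22275/1087541 ≈ 0.0205.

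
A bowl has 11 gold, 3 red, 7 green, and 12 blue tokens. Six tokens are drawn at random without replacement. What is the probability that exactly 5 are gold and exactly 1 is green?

21/7192

Unordered draws without replacement: count favorable combinations over C(33,6).
Favorable = C(11,5) · C(3,0) · C(7,1) · C(12,0) = 3234; total = C(33,6) = 1107568.
P = 3234/1107568 = 21/7192 ≈ 0.0029.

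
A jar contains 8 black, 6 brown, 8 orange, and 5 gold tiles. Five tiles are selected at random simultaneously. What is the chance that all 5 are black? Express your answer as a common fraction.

Unordered draws without replacement: count favorable combinations over C(27,5).
Favorable = C(8,5) · C(6,0) · C(8,0) · C(5,0) = 56; total = C(27,5) = 80730.
P = 56/80730 = 28/40365 ≈ 0.0007.

28/40365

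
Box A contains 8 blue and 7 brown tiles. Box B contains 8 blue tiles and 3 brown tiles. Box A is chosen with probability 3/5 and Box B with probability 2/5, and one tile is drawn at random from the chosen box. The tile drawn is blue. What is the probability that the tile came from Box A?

11/21

P(blue | Box A) = 8/15; P(blue | Box B) = 8/11.
P(blue) = 3/5·8/15 + 2/5·8/11 = 168/275.
By Bayes' rule, P(Box A | blue) = 8/25 / 168/275 = 11/21 ≈ 0.5238.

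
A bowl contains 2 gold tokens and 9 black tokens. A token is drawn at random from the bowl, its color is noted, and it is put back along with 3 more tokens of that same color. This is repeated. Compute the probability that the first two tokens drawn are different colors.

18/77

Either black then gold, or gold then black; after the first draw the total is 14.
P = (9/11)·(2/14) + (2/11)·(9/14) = 18/77 ≈ 0.2338.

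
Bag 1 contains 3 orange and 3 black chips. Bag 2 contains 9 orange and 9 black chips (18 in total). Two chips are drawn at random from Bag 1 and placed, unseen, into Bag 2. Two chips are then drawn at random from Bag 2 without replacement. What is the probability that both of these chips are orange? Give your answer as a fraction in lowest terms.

Condition on how many of the transferred chips are orange (from Bag 1: 3 orange of 6; then Bag 2 has 20 total).
  0 orange: C(3,0)C(3,2)/C(6,2) = 1/5; then P = C(9,2)/C(20,2) = 18/95
  1 orange: C(3,1)C(3,1)/C(6,2) = 3/5; then P = C(10,2)/C(20,2) = 9/38
  2 orange: C(3,2)C(3,0)/C(6,2) = 1/5; then P = C(11,2)/C(20,2) = 11/38
P(both orange) = 113/475 ≈ 0.2379.

113/475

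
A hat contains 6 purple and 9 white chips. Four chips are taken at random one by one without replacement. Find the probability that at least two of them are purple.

Sum the hypergeometric tail for j = 2,…,4 purple chips.
Favorable = C(6,2)·C(9,2) + C(6,3)·C(9,1) + C(6,4)·C(9,0) = 735; total = C(15,4) = 1365.
P = 735/1365 = 7/13 ≈ 0.5385.

7/13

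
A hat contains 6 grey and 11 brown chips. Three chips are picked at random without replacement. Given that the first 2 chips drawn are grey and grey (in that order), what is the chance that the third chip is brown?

After removing 2 grey, the hat has 11 brown out of 15 remaining.
P(third is brown | given) = 11/15 ≈ 0.7333.

11/15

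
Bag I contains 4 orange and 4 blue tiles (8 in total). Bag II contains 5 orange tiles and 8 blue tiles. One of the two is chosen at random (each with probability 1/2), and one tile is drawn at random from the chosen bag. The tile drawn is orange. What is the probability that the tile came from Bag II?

10/23

P(orange | Bag I) = 1/2; P(orange | Bag II) = 5/13.
P(orange) = 1/2·1/2 + 1/2·5/13 = 23/52.
By Bayes' rule, P(Bag II | orange) = 5/26 / 23/52 = 10/23 ≈ 0.4348.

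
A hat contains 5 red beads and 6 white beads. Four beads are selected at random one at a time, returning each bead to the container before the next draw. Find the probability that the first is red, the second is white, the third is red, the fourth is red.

750/14641

Multiply the conditional probability of each draw in order, with replacement (the composition resets each draw).
P = (5/11) · (6/11) · (5/11) · (5/11) = 750/14641 ≈ 0.0512.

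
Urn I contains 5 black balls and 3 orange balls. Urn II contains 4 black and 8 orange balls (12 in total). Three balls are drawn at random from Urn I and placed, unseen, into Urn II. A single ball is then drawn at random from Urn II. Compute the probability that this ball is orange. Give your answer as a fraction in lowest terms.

73/120

Condition on how many of the transferred balls are orange (from Urn I: 3 orange of 8; then Urn II has 15 total).
  0 orange: C(3,0)C(5,3)/C(8,3) = 5/28; then P = 8/15
  1 orange: C(3,1)C(5,2)/C(8,3) = 15/28; then P = 9/15
  2 orange: C(3,2)C(5,1)/C(8,3) = 15/56; then P = 10/15
  3 orange: C(3,3)C(5,0)/C(8,3) = 1/56; then P = 11/15
P(orange from Urn II) = 73/120 ≈ 0.6083.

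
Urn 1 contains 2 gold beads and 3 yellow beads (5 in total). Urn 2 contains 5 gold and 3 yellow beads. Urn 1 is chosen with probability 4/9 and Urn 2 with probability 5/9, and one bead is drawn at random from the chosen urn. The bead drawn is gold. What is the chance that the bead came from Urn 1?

P(gold | Urn 1) = 2/5; P(gold | Urn 2) = 5/8.
P(gold) = 4/9·2/5 + 5/9·5/8 = 21/40.
By Bayes' rule, P(Urn 1 | gold) = 8/45 / 21/40 = 64/189 ≈ 0.3386.

64/189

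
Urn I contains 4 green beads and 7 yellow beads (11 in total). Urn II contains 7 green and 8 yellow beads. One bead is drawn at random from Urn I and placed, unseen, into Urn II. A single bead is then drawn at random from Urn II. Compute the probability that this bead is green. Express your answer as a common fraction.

81/176

Condition on how many of the transferred beads are green (from Urn I: 4 green of 11; then Urn II has 16 total).
  0 green: C(4,0)C(7,1)/C(11,1) = 7/11; then P = 7/16
  1 green: C(4,1)C(7,0)/C(11,1) = 4/11; then P = 8/16
P(green from Urn II) = 81/176 ≈ 0.4602.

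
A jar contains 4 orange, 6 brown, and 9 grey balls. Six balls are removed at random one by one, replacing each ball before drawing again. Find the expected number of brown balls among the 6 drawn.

By linearity of expectation, E[X] = Σ P(draw i is brown); each independent draw has P(brown) = 6/19.
E[X] = 6 · 6/19 = 36/19 ≈ 1.8947.

36/19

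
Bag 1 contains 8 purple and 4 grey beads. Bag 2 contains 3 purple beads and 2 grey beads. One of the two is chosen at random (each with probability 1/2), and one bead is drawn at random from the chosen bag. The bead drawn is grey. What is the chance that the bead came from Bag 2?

6/11

P(grey | Bag 1) = 1/3; P(grey | Bag 2) = 2/5.
P(grey) = 1/2·1/3 + 1/2·2/5 = 11/30.
By Bayes' rule, P(Bag 2 | grey) = 1/5 / 11/30 = 6/11 ≈ 0.5455.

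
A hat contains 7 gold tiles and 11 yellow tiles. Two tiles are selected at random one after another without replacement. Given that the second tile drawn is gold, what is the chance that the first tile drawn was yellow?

11/17

P(first=yellow and the second tile drawn is gold) = (11/18)·(7/17) = 77/306.
P(the second tile drawn is gold) = Σ over first color = 7/51 + 77/306 = 7/18.
By Bayes, P(first=yellow | the second tile drawn is gold) = 77/306 / 7/18 = 11/17 ≈ 0.6471.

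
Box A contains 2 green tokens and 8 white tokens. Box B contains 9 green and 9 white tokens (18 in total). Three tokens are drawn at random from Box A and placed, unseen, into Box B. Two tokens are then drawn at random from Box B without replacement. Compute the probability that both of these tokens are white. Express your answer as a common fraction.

Condition on how many of the transferred tokens are white (from Box A: 8 white of 10; then Box B has 21 total).
  1 white: C(8,1)C(2,2)/C(10,3) = 1/15; then P = C(10,2)/C(21,2) = 3/14
  2 white: C(8,2)C(2,1)/C(10,3) = 7/15; then P = C(11,2)/C(21,2) = 11/42
  3 white: C(8,3)C(2,0)/C(10,3) = 7/15; then P = C(12,2)/C(21,2) = 11/35
P(both white) = 446/1575 ≈ 0.2832.

446/1575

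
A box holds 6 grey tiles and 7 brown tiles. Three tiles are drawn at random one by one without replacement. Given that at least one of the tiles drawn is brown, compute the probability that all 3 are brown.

5/38

P(all 3 brown) = C(7,3)/C(13,3) = 35/286; P(at least one brown) = 1 − C(6,3)/C(13,3) = 133/143.
Since 'all 3 brown' ⊆ 'at least one brown', P(all 3 | at least one) = 35/286 / 133/143 = 5/38 ≈ 0.1316.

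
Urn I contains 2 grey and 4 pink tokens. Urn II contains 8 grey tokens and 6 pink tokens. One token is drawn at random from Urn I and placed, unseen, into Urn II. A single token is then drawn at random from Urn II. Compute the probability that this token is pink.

Condition on how many of the transferred tokens are pink (from Urn I: 4 pink of 6; then Urn II has 15 total).
  0 pink: C(4,0)C(2,1)/C(6,1) = 1/3; then P = 6/15
  1 pink: C(4,1)C(2,0)/C(6,1) = 2/3; then P = 7/15
P(pink from Urn II) = 4/9 ≈ 0.4444.

4/9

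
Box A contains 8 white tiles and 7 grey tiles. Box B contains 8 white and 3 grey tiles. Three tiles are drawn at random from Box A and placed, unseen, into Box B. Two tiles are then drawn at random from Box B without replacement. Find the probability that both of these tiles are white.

16/35

Condition on how many of the transferred tiles are white (from Box A: 8 white of 15; then Box B has 14 total).
  0 white: C(8,0)C(7,3)/C(15,3) = 1/13; then P = C(8,2)/C(14,2) = 4/13
  1 white: C(8,1)C(7,2)/C(15,3) = 24/65; then P = C(9,2)/C(14,2) = 36/91
  2 white: C(8,2)C(7,1)/C(15,3) = 28/65; then P = C(10,2)/C(14,2) = 45/91
  3 white: C(8,3)C(7,0)/C(15,3) = 8/65; then P = C(11,2)/C(14,2) = 55/91
P(both white) = 16/35 ≈ 0.4571.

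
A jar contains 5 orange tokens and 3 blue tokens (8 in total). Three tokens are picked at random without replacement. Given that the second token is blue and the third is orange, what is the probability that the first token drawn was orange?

2/3

P(first=orange and the second token is blue and the third is orange) = (5/8)·(3/7)·(4/6) = 5/28.
P(E) = Σ over first color = 5/28 + 5/56 = 15/56.
By Bayes, P(first=orange | E) = 5/28 / 15/56 = 2/3 ≈ 0.6667.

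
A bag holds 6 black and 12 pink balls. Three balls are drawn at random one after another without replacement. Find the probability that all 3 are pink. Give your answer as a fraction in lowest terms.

55/204

Unordered draws without replacement: count favorable combinations over C(18,3).
Favorable = C(6,0) · C(12,3) = 220; total = C(18,3) = 816.
P = 220/816 = 55/204 ≈ 0.2696.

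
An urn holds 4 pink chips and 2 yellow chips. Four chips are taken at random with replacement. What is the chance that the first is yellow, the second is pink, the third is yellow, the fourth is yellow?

2/81

Multiply the conditional probability of each draw in order, with replacement (the composition resets each draw).
P = (2/6) · (4/6) · (2/6) · (2/6) = 2/81 ≈ 0.0247.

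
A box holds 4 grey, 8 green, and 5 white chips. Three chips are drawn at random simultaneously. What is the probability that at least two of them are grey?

Sum the hypergeometric tail for j = 2,…,3 grey chips.
Favorable = C(4,2)·C(13,1) + C(4,3)·C(13,0) = 82; total = C(17,3) = 680.
P = 82/680 = 41/340 ≈ 0.1206.

41/340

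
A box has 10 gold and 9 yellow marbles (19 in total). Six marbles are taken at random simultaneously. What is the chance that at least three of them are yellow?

407/646

Sum the hypergeometric tail for j = 3,…,6 yellow marbles.
Favorable = C(9,3)·C(10,3) + C(9,4)·C(10,2) + C(9,5)·C(10,1) + C(9,6)·C(10,0) = 17094; total = C(19,6) = 27132.
P = 17094/27132 = 407/646 ≈ 0.6300.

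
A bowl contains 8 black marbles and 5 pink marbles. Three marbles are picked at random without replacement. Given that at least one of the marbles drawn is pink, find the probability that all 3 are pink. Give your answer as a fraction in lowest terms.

P(all 3 pink) = C(5,3)/C(13,3) = 5/143; P(at least one pink) = 1 − C(8,3)/C(13,3) = 115/143.
Since 'all 3 pink' ⊆ 'at least one pink', P(all 3 | at least one) = 5/143 / 115/143 = 1/23 ≈ 0.0435.

1/23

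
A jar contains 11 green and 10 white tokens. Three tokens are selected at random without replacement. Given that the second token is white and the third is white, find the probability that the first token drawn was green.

11/19

P(first=green and the second token is white and the third is white) = (11/21)·(10/20)·(9/19) = 33/266.
P(E) = Σ over first color = 33/266 + 12/133 = 3/14.
By Bayes, P(first=green | E) = 33/266 / 3/14 = 11/19 ≈ 0.5789.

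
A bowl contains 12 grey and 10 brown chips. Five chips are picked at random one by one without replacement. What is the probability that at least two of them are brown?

Sum the hypergeometric tail for j = 2,…,5 brown chips.
Favorable = C(10,2)·C(12,3) + C(10,3)·C(12,2) + C(10,4)·C(12,1) + C(10,5)·C(12,0) = 20592; total = C(22,5) = 26334.
P = 20592/26334 = 104/133 ≈ 0.7820.

104/133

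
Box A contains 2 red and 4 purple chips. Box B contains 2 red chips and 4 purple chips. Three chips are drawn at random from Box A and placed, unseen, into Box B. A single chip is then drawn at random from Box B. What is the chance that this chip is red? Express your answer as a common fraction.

1/3

Condition on how many of the transferred chips are red (from Box A: 2 red of 6; then Box B has 9 total).
  0 red: C(2,0)C(4,3)/C(6,3) = 1/5; then P = 2/9
  1 red: C(2,1)C(4,2)/C(6,3) = 3/5; then P = 3/9
  2 red: C(2,2)C(4,1)/C(6,3) = 1/5; then P = 4/9
P(red from Box B) = 1/3 ≈ 0.3333.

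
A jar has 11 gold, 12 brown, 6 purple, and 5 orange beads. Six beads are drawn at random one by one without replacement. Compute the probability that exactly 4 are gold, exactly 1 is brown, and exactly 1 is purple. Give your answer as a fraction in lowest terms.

270/15283

Unordered draws without replacement: count favorable combinations over C(34,6).
Favorable = C(11,4) · C(12,1) · C(6,1) · C(5,0) = 23760; total = C(34,6) = 1344904.
P = 23760/1344904 = 270/15283 ≈ 0.0177.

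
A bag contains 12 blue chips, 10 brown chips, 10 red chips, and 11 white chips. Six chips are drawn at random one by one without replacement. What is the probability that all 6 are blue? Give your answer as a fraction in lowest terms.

Unordered draws without replacement: count favorable combinations over C(43,6).
Favorable = C(12,6) · C(10,0) · C(10,0) · C(11,0) = 924; total = C(43,6) = 6096454.
P = 924/6096454 = 66/435461 ≈ 0.0002.

66/435461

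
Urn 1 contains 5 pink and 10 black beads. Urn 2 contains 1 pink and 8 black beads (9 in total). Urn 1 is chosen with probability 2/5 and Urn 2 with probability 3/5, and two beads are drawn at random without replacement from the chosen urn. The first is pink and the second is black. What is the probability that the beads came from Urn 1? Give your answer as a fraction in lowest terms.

10/17

P(E | Urn 1) = 5/21; P(E | Urn 2) = 1/9.
P(E) = 2/5·5/21 + 3/5·1/9 = 17/105.
By Bayes' rule, P(Urn 1 | E) = 2/21 / 17/105 = 10/17 ≈ 0.5882.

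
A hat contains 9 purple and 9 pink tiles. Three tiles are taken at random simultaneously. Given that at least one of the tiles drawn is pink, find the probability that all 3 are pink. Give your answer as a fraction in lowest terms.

7/61

P(all 3 pink) = C(9,3)/C(18,3) = 7/68; P(at least one pink) = 1 − C(9,3)/C(18,3) = 61/68.
Since 'all 3 pink' ⊆ 'at least one pink', P(all 3 | at least one) = 7/68 / 61/68 = 7/61 ≈ 0.1148.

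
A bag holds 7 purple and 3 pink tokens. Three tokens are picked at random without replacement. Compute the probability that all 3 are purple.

Unordered draws without replacement: count favorable combinations over C(10,3).
Favorable = C(7,3) · C(3,0) = 35; total = C(10,3) = 120.
P = 35/120 = 7/24 ≈ 0.2917.

7/24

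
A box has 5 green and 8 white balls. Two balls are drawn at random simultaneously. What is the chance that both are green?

Unordered draws without replacement: count favorable combinations over C(13,2).
Favorable = C(5,2) · C(8,0) = 10; total = C(13,2) = 78.
P = 10/78 = 5/39 ≈ 0.1282.

5/39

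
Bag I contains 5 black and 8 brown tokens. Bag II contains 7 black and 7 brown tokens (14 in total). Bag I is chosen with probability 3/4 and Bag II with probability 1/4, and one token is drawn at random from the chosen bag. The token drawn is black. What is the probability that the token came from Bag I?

P(black | Bag I) = 5/13; P(black | Bag II) = 1/2.
P(black) = 3/4·5/13 + 1/4·1/2 = 43/104.
By Bayes' rule, P(Bag I | black) = 15/52 / 43/104 = 30/43 ≈ 0.6977.

30/43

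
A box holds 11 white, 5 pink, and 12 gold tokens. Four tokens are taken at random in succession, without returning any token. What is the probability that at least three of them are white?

209/1365

Sum the hypergeometric tail for j = 3,…,4 white tokens.
Favorable = C(11,3)·C(17,1) + C(11,4)·C(17,0) = 3135; total = C(28,4) = 20475.
P = 3135/20475 = 209/1365 ≈ 0.1531.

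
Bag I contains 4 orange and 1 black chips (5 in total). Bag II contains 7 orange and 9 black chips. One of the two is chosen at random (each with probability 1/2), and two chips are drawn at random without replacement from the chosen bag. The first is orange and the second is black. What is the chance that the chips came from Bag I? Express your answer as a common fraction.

16/37

P(E | Bag I) = 1/5; P(E | Bag II) = 21/80.
P(E) = 1/2·1/5 + 1/2·21/80 = 37/160.
By Bayes' rule, P(Bag I | E) = 1/10 / 37/160 = 16/37 ≈ 0.4324.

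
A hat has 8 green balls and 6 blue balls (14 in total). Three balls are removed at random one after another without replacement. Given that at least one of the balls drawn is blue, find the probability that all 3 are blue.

5/77

P(all 3 blue) = C(6,3)/C(14,3) = 5/91; P(at least one blue) = 1 − C(8,3)/C(14,3) = 11/13.
Since 'all 3 blue' ⊆ 'at least one blue', P(all 3 | at least one) = 5/91 / 11/13 = 5/77 ≈ 0.0649.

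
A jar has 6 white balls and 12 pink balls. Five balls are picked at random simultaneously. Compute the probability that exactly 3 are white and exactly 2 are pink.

55/357

Unordered draws without replacement: count favorable combinations over C(18,5).
Favorable = C(6,3) · C(12,2) = 1320; total = C(18,5) = 8568.
P = 1320/8568 = 55/357 ≈ 0.1541.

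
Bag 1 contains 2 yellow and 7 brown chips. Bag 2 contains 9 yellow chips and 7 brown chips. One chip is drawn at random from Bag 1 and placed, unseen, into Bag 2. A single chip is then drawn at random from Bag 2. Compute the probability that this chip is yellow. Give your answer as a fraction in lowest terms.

Condition on how many of the transferred chips are yellow (from Bag 1: 2 yellow of 9; then Bag 2 has 17 total).
  0 yellow: C(2,0)C(7,1)/C(9,1) = 7/9; then P = 9/17
  1 yellow: C(2,1)C(7,0)/C(9,1) = 2/9; then P = 10/17
P(yellow from Bag 2) = 83/153 ≈ 0.5425.

83/153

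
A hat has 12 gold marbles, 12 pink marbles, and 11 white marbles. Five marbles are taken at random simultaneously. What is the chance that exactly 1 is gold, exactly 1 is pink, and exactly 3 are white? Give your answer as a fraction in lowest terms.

Unordered draws without replacement: count favorable combinations over C(35,5).
Favorable = C(12,1) · C(12,1) · C(11,3) = 23760; total = C(35,5) = 324632.
P = 23760/324632 = 270/3689 ≈ 0.0732.

270/3689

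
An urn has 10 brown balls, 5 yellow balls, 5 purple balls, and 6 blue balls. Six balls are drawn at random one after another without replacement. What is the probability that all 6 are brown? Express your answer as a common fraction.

Unordered draws without replacement: count favorable combinations over C(26,6).
Favorable = C(10,6) · C(5,0) · C(5,0) · C(6,0) = 210; total = C(26,6) = 230230.
P = 210/230230 = 3/3289 ≈ 0.0009.

3/3289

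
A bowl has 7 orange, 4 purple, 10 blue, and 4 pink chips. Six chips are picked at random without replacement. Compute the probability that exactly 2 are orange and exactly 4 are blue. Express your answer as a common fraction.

63/2530

Unordered draws without replacement: count favorable combinations over C(25,6).
Favorable = C(7,2) · C(4,0) · C(10,4) · C(4,0) = 4410; total = C(25,6) = 177100.
P = 4410/177100 = 63/2530 ≈ 0.0249.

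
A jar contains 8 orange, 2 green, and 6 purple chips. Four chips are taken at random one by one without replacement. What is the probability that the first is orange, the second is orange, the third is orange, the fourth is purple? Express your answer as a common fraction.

3/65

Multiply the conditional probability of each draw in order, without replacement, so each draw removes one from its color and from the total.
P = (8/16) · (7/15) · (6/14) · (6/13) = 3/65 ≈ 0.0462.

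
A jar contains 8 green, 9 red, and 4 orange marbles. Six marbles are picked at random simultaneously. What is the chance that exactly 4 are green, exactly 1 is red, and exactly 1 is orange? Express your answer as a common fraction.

15/323

Unordered draws without replacement: count favorable combinations over C(21,6).
Favorable = C(8,4) · C(9,1) · C(4,1) = 2520; total = C(21,6) = 54264.
P = 2520/54264 = 15/323 ≈ 0.0464.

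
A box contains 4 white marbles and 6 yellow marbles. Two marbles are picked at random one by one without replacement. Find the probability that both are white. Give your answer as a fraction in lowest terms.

Multiply the conditional probability of each draw in order, without replacement, so each draw removes one from its color and from the total.
P = (4/10) · (3/9) = 2/15 ≈ 0.1333.

2/15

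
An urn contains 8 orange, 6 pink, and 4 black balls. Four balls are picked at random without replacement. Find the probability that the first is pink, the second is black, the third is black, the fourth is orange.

2/255

Multiply the conditional probability of each draw in order, without replacement, so each draw removes one from its color and from the total.
P = (6/18) · (4/17) · (3/16) · (8/15) = 2/255 ≈ 0.0078.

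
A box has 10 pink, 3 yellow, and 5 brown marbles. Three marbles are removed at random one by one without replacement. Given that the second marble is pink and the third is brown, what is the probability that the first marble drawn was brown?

1/4

P(first=brown and the second marble is pink and the third is brown) = (5/18)·(10/17)·(4/16) = 25/612.
P(E) = Σ over first color = 25/272 + 25/816 + 25/612 = 25/153.
By Bayes, P(first=brown | E) = 25/612 / 25/153 = 1/4 ≈ 0.2500.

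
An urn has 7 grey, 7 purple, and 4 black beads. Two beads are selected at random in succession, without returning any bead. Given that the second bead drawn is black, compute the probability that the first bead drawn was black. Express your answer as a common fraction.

3/17

P(first=black and the second bead drawn is black) = (4/18)·(3/17) = 2/51.
P(the second bead drawn is black) = Σ over first color = 14/153 + 14/153 + 2/51 = 2/9.
By Bayes, P(first=black | the second bead drawn is black) = 2/51 / 2/9 = 3/17 ≈ 0.1765.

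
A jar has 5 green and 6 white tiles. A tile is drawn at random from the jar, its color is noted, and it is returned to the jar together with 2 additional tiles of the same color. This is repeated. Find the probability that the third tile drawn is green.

5/11

Sum over the four possibilities for the first two draws (green/not-green each), tracking how the green count and total change by +2 per draw.
P(third is green) = 5/11 ≈ 0.4545. (In a Pólya urn every draw has the same marginal probability 5/11.)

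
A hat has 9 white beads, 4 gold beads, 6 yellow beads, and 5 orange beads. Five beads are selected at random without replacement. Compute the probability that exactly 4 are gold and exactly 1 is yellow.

1/7084

Unordered draws without replacement: count favorable combinations over C(24,5).
Favorable = C(9,0) · C(4,4) · C(6,1) · C(5,0) = 6; total = C(24,5) = 42504.
P = 6/42504 = 1/7084 ≈ 0.0001.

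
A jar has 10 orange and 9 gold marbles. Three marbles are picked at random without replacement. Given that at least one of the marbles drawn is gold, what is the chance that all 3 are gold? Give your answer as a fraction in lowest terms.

28/283

P(all 3 gold) = C(9,3)/C(19,3) = 28/323; P(at least one gold) = 1 − C(10,3)/C(19,3) = 283/323.
Since 'all 3 gold' ⊆ 'at least one gold', P(all 3 | at least one) = 28/323 / 283/323 = 28/283 ≈ 0.0989.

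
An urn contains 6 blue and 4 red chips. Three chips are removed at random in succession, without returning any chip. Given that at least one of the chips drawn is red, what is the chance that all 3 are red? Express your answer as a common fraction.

1/25

P(all 3 red) = C(4,3)/C(10,3) = 1/30; P(at least one red) = 1 − C(6,3)/C(10,3) = 5/6.
Since 'all 3 red' ⊆ 'at least one red', P(all 3 | at least one) = 1/30 / 5/6 = 1/25 ≈ 0.0400.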